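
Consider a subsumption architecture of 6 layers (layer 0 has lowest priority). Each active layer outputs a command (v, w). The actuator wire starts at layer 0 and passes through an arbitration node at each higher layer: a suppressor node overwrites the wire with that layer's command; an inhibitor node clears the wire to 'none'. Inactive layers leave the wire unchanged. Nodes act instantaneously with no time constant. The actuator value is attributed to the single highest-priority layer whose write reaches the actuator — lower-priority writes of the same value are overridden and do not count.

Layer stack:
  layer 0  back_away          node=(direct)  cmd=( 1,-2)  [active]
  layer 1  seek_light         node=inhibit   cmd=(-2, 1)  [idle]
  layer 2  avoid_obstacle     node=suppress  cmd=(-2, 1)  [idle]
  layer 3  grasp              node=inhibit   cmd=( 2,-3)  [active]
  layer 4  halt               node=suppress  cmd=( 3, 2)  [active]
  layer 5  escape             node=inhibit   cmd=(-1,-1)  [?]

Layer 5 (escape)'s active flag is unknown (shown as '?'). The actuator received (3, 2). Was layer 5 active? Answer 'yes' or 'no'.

If layer 5 is active=yes:
  actuator would be none
If layer 5 is active=no:
  actuator would be (3, 2)
Observed (3, 2), so layer 5 was idle.

no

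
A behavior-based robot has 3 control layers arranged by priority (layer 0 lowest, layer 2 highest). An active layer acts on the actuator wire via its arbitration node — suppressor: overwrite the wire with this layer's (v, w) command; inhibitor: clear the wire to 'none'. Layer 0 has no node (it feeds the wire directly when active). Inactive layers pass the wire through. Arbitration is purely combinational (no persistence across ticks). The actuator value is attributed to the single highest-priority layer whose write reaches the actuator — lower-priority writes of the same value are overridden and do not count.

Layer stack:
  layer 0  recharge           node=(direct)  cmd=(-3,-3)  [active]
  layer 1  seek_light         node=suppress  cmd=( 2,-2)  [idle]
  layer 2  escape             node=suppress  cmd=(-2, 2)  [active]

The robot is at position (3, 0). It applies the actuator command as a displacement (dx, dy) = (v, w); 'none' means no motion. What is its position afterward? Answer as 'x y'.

L0 recharge: active, feeds wire = (-3, -3)
L1 seek_light: idle → wire stays (-3, -3)
L2 escape: active, suppressor → wire = (-2, 2)
actuator = (-2, 2)
position: (3, 0) + (-2, 2) = (1, 2)

1 2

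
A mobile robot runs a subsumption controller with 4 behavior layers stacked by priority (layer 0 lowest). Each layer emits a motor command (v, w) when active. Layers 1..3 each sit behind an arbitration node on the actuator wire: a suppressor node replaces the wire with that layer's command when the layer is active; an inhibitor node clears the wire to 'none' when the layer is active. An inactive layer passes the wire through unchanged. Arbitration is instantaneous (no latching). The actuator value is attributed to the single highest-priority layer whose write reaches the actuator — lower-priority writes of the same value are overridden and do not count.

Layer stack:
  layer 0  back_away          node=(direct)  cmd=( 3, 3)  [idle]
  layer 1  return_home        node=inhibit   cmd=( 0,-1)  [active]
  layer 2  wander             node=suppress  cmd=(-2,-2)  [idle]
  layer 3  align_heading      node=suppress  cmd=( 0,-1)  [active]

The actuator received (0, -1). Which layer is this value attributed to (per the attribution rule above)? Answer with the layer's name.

align_heading

L0 back_away: idle → wire = none
L1 return_home: active, inhibitor → wire = none
L2 wander: idle → wire stays none
L3 align_heading: active, suppressor → wire = (0, -1)
actuator = (0, -1)
last writer: layer 3 = align_heading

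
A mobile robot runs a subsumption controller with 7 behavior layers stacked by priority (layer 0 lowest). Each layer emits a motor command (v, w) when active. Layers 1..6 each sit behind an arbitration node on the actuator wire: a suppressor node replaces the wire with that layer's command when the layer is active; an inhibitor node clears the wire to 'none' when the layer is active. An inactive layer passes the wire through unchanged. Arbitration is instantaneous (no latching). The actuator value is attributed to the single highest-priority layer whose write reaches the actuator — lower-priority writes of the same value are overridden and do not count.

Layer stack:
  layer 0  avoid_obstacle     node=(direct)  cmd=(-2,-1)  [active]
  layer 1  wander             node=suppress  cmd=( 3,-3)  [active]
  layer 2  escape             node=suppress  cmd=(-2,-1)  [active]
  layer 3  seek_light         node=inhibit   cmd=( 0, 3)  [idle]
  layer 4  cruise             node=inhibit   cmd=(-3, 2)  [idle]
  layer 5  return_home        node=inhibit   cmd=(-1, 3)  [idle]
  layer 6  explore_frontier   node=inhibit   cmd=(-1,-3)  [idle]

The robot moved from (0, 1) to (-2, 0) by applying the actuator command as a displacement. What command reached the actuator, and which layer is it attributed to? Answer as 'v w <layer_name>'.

-2 -1 escape

displacement = (-2, 0) − (0, 1) = (-2, -1)
layer 0 (avoid_obstacle) active — direct: (-2, -1)
layer 1 (wander) active — suppresses: (3, -3)
layer 2 (escape) active — suppresses: (-2, -1)
layer 3 (seek_light) idle — unchanged: (-2, -1)
layer 4 (cruise) idle — unchanged: (-2, -1)
layer 5 (return_home) idle — unchanged: (-2, -1)
layer 6 (explore_frontier) idle — unchanged: (-2, -1)
→ actuator (-2, -1) — from layer 2 (escape)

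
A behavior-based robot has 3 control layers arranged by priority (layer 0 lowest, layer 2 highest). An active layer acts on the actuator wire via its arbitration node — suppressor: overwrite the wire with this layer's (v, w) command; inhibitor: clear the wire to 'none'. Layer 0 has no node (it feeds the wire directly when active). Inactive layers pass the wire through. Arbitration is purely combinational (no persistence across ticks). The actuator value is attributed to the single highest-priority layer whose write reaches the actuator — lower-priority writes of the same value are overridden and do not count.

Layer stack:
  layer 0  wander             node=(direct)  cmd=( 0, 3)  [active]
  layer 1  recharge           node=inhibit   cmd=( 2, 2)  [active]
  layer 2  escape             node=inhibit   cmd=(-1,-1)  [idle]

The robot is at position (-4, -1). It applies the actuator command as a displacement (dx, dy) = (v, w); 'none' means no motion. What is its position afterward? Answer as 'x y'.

-4 -1

layer 0 (wander) active — direct: (0, 3)
layer 1 (recharge) active — inhibits: none
layer 2 (escape) idle — unchanged: none
→ actuator none
position: (-4, -1) + none = (-4, -1)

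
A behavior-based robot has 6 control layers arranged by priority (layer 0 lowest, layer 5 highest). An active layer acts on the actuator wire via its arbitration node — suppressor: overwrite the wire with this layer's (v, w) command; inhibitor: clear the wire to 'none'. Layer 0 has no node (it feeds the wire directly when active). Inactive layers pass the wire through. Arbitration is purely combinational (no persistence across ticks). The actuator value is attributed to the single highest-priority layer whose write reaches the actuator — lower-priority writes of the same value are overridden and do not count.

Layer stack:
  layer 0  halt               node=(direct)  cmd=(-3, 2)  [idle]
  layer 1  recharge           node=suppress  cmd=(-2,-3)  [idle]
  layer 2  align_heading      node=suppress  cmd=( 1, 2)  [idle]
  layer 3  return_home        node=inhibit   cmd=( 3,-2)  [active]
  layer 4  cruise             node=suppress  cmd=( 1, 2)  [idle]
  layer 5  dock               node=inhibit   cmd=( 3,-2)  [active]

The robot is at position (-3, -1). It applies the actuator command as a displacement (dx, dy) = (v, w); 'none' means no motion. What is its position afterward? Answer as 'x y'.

layer 0 (halt) idle — none
layer 1 (recharge) idle — unchanged: none
layer 2 (align_heading) idle — unchanged: none
layer 3 (return_home) active — inhibits: none
layer 4 (cruise) idle — unchanged: none
layer 5 (dock) active — inhibits: none
→ actuator none
position: (-3, -1) + none = (-3, -1)

-3 -1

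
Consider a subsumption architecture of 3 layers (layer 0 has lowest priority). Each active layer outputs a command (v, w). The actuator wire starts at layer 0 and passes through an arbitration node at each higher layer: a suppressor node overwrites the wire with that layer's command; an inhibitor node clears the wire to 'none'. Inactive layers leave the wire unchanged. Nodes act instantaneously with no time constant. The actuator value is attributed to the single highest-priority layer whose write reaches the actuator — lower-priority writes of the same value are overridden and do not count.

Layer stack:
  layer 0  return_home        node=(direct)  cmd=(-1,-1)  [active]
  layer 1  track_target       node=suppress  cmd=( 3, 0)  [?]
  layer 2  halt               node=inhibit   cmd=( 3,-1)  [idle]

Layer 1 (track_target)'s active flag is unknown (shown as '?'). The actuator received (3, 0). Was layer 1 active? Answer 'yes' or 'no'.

If layer 1 is active=yes:
  actuator would be (3, 0)
If layer 1 is active=no:
  actuator would be (-1, -1)
Observed (3, 0), so layer 1 was active.

yes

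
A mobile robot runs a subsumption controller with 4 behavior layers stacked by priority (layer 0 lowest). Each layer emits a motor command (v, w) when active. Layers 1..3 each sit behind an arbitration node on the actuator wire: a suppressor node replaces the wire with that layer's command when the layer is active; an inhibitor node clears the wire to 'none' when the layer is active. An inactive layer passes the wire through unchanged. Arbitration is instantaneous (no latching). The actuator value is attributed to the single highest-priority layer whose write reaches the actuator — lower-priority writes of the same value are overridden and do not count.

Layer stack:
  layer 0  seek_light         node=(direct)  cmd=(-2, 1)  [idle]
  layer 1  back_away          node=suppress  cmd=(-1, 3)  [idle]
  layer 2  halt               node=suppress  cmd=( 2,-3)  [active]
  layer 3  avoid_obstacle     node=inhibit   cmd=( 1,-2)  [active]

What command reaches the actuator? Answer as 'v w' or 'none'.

[0] seek_light off; wire := none
[1] back_away off; pass none
[2] halt on (suppress); wire := (2, -3)
[3] avoid_obstacle on (inhibit); wire := none
output none

none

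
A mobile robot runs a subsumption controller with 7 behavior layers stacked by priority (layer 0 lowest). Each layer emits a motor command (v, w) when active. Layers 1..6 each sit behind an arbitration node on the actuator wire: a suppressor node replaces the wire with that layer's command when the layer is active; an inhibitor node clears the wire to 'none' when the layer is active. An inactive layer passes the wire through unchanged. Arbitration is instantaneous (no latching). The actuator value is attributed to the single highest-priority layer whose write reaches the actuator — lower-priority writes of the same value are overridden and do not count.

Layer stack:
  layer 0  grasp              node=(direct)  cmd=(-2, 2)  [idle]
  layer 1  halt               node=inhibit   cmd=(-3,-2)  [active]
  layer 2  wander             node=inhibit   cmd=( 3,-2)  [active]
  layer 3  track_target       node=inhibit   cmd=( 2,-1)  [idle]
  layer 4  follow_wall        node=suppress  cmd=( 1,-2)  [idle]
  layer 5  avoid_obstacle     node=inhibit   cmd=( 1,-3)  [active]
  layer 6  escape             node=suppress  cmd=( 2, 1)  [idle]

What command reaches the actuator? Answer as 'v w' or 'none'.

none

layer 0 (grasp) idle — none
layer 1 (halt) active — inhibits: none
layer 2 (wander) active — inhibits: none
layer 3 (track_target) idle — unchanged: none
layer 4 (follow_wall) idle — unchanged: none
layer 5 (avoid_obstacle) active — inhibits: none
layer 6 (escape) idle — unchanged: none
→ actuator none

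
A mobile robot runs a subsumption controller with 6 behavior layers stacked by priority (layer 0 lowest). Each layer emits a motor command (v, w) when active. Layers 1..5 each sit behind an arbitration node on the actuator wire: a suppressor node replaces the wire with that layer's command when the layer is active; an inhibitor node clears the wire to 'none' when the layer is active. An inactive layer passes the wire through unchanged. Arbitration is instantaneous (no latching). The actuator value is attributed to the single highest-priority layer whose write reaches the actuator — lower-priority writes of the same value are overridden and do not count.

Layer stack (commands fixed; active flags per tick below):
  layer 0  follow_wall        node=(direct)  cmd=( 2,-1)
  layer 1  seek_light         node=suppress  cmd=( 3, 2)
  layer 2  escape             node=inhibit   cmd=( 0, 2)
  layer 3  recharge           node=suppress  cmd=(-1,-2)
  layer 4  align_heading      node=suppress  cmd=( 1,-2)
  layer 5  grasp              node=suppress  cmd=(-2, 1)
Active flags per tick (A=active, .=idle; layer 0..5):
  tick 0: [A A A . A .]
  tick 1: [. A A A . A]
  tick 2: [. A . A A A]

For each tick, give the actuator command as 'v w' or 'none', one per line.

tick 0:
  L0 follow_wall: active, feeds wire = (2, -1)
  L1 seek_light: active, suppressor → wire = (3, 2)
  L2 escape: active, inhibitor → wire = none
  L3 recharge: idle → wire stays none
  L4 align_heading: active, suppressor → wire = (1, -2)
  L5 grasp: idle → wire stays (1, -2)
  actuator = (1, -2)
tick 1:
  L0 follow_wall: idle → wire = none
  L1 seek_light: active, suppressor → wire = (3, 2)
  L2 escape: active, inhibitor → wire = none
  L3 recharge: active, suppressor → wire = (-1, -2)
  L4 align_heading: idle → wire stays (-1, -2)
  L5 grasp: active, suppressor → wire = (-2, 1)
  actuator = (-2, 1)
tick 2:
  L0 follow_wall: idle → wire = none
  L1 seek_light: active, suppressor → wire = (3, 2)
  L2 escape: idle → wire stays (3, 2)
  L3 recharge: active, suppressor → wire = (-1, -2)
  L4 align_heading: active, suppressor → wire = (1, -2)
  L5 grasp: active, suppressor → wire = (-2, 1)
  actuator = (-2, 1)

1 -2
-2 1
-2 1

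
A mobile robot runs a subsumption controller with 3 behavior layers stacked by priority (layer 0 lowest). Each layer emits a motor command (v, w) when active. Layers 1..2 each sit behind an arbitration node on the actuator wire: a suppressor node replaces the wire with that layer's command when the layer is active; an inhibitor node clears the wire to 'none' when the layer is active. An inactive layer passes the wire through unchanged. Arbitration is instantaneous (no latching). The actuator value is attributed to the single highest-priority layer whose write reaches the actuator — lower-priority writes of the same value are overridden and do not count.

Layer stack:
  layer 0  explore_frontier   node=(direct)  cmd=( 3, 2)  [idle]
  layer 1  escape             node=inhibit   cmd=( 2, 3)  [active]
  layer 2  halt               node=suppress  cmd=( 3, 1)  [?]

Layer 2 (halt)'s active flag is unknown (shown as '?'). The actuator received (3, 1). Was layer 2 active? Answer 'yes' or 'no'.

yes

If layer 2 is active=yes:
  actuator would be (3, 1)
If layer 2 is active=no:
  actuator would be none
Observed (3, 1), so layer 2 was active.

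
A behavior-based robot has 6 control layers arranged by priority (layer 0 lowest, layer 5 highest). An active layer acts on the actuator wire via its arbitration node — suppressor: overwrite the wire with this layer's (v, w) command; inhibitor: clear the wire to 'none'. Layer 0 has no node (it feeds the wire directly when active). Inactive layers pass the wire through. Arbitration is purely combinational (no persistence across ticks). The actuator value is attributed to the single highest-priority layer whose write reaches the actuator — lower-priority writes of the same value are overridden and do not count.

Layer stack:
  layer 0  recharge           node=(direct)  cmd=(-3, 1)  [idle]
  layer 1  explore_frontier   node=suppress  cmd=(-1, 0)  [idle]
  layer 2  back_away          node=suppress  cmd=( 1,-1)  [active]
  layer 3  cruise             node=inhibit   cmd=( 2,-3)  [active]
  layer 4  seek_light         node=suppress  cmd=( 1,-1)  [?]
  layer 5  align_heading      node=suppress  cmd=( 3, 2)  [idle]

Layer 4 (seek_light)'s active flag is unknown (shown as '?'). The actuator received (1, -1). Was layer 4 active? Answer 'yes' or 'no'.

If layer 4 is active=yes:
  actuator would be (1, -1)
If layer 4 is active=no:
  actuator would be none
Observed (1, -1), so layer 4 was active.

yes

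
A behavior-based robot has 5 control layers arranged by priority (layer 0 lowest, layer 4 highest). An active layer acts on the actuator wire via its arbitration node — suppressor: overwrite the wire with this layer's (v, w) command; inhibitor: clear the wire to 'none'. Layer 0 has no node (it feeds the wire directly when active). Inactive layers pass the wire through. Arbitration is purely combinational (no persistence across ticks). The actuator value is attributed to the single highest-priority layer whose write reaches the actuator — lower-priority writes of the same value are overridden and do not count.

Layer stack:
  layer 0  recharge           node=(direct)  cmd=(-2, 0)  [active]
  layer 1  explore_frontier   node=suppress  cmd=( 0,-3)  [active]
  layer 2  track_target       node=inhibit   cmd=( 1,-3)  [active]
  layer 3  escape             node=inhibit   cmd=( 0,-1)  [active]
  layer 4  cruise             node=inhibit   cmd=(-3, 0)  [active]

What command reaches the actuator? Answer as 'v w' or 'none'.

layer 0 (recharge) active — direct: (-2, 0)
layer 1 (explore_frontier) active — suppresses: (0, -3)
layer 2 (track_target) active — inhibits: none
layer 3 (escape) active — inhibits: none
layer 4 (cruise) active — inhibits: none
→ actuator none

none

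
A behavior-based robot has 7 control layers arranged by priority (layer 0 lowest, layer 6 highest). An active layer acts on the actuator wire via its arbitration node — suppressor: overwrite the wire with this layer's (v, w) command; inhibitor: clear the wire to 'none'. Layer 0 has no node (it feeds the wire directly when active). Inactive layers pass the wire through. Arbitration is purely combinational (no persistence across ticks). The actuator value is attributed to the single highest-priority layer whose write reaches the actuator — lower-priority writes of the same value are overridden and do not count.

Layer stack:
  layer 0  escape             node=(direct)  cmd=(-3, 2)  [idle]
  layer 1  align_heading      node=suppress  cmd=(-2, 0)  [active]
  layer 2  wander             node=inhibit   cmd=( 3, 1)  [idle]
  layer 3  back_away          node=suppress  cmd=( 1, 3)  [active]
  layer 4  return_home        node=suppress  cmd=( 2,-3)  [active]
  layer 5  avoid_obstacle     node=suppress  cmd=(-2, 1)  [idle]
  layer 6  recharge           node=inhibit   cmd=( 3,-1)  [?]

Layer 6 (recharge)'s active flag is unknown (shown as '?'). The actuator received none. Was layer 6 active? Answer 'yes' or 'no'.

yes

If layer 6 is active=yes:
  actuator would be none
If layer 6 is active=no:
  actuator would be (2, -3)
Observed none, so layer 6 was active.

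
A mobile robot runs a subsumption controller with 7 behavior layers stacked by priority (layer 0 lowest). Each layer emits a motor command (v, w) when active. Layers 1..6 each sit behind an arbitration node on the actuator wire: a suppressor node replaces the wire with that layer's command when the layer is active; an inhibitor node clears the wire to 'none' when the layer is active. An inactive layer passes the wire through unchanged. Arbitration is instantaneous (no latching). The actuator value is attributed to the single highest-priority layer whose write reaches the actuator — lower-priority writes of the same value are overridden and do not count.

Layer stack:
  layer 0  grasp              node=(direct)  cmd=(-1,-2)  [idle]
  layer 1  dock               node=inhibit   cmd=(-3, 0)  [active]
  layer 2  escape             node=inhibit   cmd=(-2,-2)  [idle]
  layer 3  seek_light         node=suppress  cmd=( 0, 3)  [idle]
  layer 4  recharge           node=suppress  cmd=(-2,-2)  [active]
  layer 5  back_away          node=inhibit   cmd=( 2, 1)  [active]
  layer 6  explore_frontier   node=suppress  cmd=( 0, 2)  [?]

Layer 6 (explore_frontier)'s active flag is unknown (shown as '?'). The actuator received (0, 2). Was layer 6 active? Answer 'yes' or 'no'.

If layer 6 is active=yes:
  actuator would be (0, 2)
If layer 6 is active=no:
  actuator would be none
Observed (0, 2), so layer 6 was active.

yes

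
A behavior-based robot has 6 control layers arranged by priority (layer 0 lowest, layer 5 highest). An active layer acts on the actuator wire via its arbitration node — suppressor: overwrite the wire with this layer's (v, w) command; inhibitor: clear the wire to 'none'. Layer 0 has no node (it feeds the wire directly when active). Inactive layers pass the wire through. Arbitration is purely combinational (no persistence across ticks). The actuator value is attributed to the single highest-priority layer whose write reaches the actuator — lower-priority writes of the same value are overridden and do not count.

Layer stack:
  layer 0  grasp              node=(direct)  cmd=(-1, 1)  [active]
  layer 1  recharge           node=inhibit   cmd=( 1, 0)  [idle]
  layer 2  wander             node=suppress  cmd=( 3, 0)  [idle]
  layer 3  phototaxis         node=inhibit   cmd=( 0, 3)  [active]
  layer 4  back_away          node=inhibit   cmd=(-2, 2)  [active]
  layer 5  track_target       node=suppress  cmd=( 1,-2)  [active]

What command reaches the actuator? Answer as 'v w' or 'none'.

1 -2

layer 0 (grasp) active — direct: (-1, 1)
layer 1 (recharge) idle — unchanged: (-1, 1)
layer 2 (wander) idle — unchanged: (-1, 1)
layer 3 (phototaxis) active — inhibits: none
layer 4 (back_away) active — inhibits: none
layer 5 (track_target) active — suppresses: (1, -2)
→ actuator (1, -2)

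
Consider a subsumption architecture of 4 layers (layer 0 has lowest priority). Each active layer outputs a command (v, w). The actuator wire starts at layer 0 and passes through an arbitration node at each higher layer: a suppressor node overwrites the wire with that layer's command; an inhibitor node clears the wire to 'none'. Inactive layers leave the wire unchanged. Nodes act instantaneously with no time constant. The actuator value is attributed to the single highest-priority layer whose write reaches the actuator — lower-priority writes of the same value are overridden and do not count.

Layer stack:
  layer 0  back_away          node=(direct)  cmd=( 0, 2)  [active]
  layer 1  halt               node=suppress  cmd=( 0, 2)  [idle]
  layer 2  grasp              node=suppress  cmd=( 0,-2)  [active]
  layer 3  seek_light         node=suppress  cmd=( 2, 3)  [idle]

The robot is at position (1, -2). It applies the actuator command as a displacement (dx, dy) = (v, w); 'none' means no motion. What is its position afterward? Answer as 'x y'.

[0] back_away on; wire := (0, 2)
[1] halt off; pass (0, 2)
[2] grasp on (suppress); wire := (0, -2)
[3] seek_light off; pass (0, -2)
output (0, -2)
position: (1, -2) + (0, -2) = (1, -4)

1 -4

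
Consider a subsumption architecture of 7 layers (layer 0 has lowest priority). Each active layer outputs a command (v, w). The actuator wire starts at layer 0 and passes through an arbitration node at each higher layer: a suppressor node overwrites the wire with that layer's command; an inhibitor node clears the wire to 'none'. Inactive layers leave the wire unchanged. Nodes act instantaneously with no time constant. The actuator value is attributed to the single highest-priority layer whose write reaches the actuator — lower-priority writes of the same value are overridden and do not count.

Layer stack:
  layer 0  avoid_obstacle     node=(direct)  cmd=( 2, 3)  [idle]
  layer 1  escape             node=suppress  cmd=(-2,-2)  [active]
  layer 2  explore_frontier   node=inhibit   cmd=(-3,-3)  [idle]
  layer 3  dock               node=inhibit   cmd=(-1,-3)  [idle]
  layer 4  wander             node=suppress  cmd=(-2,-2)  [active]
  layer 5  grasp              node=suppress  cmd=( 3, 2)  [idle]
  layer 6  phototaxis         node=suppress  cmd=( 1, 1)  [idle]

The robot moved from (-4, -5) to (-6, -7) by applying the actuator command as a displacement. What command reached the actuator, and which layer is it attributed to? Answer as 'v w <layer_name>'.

-2 -2 wander

displacement = (-6, -7) − (-4, -5) = (-2, -2)
[0] avoid_obstacle off; wire := none
[1] escape on (suppress); wire := (-2, -2)
[2] explore_frontier off; pass (-2, -2)
[3] dock off; pass (-2, -2)
[4] wander on (suppress); wire := (-2, -2)
[5] grasp off; pass (-2, -2)
[6] phototaxis off; pass (-2, -2)
output (-2, -2) — from layer 4 (wander)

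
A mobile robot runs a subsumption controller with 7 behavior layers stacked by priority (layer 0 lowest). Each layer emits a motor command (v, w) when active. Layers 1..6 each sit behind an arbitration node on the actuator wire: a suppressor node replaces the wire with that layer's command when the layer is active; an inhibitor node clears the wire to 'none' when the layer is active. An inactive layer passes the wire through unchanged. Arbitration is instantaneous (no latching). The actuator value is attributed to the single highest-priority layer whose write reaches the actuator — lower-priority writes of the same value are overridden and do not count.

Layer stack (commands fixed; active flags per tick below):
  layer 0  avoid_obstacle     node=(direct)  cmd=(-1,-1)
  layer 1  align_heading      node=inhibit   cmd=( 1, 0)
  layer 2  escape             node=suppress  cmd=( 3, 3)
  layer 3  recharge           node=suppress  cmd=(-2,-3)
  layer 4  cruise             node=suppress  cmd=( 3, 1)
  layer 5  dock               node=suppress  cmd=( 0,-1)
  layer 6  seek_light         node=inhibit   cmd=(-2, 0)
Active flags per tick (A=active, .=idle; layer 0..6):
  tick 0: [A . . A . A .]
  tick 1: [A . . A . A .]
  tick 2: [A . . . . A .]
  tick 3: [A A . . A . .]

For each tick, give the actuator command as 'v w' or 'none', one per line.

0 -1
0 -1
0 -1
3 1

tick 0:
  [0] avoid_obstacle on; wire := (-1, -1)
  [1] align_heading off; pass (-1, -1)
  [2] escape off; pass (-1, -1)
  [3] recharge on (suppress); wire := (-2, -3)
  [4] cruise off; pass (-2, -3)
  [5] dock on (suppress); wire := (0, -1)
  [6] seek_light off; pass (0, -1)
  output (0, -1)
tick 1:
  [0] avoid_obstacle on; wire := (-1, -1)
  [1] align_heading off; pass (-1, -1)
  [2] escape off; pass (-1, -1)
  [3] recharge on (suppress); wire := (-2, -3)
  [4] cruise off; pass (-2, -3)
  [5] dock on (suppress); wire := (0, -1)
  [6] seek_light off; pass (0, -1)
  output (0, -1)
tick 2:
  [0] avoid_obstacle on; wire := (-1, -1)
  [1] align_heading off; pass (-1, -1)
  [2] escape off; pass (-1, -1)
  [3] recharge off; pass (-1, -1)
  [4] cruise off; pass (-1, -1)
  [5] dock on (suppress); wire := (0, -1)
  [6] seek_light off; pass (0, -1)
  output (0, -1)
tick 3:
  [0] avoid_obstacle on; wire := (-1, -1)
  [1] align_heading on (inhibit); wire := none
  [2] escape off; pass none
  [3] recharge off; pass none
  [4] cruise on (suppress); wire := (3, 1)
  [5] dock off; pass (3, 1)
  [6] seek_light off; pass (3, 1)
  output (3, 1)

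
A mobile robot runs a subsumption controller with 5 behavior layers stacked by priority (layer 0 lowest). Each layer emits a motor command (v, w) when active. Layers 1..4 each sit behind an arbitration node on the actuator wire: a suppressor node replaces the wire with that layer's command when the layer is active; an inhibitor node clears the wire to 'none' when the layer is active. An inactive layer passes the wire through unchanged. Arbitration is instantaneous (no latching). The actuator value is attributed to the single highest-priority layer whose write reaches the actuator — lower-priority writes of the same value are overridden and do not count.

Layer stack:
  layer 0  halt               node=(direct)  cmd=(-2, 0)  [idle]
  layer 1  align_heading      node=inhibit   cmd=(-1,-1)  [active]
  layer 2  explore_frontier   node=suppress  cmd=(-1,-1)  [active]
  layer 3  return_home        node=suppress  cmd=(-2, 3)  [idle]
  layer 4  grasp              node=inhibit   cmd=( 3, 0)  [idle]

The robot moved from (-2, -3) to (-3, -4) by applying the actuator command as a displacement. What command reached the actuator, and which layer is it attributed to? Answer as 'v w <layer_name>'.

displacement = (-3, -4) − (-2, -3) = (-1, -1)
L0 halt: idle → wire = none
L1 align_heading: active, inhibitor → wire = none
L2 explore_frontier: active, suppressor → wire = (-1, -1)
L3 return_home: idle → wire stays (-1, -1)
L4 grasp: idle → wire stays (-1, -1)
actuator = (-1, -1) — from layer 2 (explore_frontier)

-1 -1 explore_frontier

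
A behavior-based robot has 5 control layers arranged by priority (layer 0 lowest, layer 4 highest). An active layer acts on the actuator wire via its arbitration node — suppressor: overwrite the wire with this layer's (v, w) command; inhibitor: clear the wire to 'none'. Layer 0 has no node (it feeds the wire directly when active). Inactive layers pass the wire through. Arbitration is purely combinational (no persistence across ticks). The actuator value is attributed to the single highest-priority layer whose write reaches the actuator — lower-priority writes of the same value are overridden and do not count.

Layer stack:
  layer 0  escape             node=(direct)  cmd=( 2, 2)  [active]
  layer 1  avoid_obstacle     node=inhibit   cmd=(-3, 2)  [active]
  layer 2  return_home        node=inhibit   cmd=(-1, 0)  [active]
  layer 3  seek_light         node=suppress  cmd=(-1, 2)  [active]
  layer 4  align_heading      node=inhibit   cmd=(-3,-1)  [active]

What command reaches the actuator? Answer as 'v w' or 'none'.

none

layer 0 (escape) active — direct: (2, 2)
layer 1 (avoid_obstacle) active — inhibits: none
layer 2 (return_home) active — inhibits: none
layer 3 (seek_light) active — suppresses: (-1, 2)
layer 4 (align_heading) active — inhibits: none
→ actuator none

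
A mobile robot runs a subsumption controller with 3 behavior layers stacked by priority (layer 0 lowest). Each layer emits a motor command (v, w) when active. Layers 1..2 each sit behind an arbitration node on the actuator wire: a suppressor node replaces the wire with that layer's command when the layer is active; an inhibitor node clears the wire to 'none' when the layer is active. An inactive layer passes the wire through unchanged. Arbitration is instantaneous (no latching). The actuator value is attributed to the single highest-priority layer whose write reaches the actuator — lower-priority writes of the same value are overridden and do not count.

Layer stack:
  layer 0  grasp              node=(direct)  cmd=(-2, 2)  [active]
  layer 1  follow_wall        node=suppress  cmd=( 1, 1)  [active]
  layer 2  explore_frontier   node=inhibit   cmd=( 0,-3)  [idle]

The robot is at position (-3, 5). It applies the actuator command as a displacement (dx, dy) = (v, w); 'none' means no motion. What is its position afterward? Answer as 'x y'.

-2 6

L0 grasp: active, feeds wire = (-2, 2)
L1 follow_wall: active, suppressor → wire = (1, 1)
L2 explore_frontier: idle → wire stays (1, 1)
actuator = (1, 1)
position: (-3, 5) + (1, 1) = (-2, 6)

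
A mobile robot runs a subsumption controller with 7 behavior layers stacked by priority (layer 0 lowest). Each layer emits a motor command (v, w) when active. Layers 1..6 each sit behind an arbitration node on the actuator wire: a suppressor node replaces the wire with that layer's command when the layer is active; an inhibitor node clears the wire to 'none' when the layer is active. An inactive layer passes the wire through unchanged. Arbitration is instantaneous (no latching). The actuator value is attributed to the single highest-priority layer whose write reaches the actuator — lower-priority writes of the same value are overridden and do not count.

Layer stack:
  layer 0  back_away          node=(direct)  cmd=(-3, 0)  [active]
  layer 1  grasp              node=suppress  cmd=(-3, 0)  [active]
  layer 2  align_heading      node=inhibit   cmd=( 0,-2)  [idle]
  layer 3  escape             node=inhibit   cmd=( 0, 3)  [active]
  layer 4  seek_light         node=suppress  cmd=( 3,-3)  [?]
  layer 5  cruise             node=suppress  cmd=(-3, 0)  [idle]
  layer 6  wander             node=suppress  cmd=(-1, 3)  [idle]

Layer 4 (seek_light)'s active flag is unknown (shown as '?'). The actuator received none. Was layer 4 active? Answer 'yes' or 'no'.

If layer 4 is active=yes:
  actuator would be (3, -3)
If layer 4 is active=no:
  actuator would be none
Observed none, so layer 4 was idle.

no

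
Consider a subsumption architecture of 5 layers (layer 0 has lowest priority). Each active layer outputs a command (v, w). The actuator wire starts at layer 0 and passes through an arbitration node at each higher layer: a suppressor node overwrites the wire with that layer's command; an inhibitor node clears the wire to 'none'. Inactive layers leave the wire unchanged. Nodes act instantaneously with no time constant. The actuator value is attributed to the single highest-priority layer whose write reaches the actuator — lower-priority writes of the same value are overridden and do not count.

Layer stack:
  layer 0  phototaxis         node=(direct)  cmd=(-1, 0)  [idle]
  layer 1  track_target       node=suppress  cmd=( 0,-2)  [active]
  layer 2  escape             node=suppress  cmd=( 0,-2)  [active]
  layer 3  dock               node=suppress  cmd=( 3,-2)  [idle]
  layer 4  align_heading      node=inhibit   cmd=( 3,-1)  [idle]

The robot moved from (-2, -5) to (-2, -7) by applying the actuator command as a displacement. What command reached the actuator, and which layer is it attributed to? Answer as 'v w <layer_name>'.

0 -2 escape

displacement = (-2, -7) − (-2, -5) = (0, -2)
layer 0 (phototaxis) idle — none
layer 1 (track_target) active — suppresses: (0, -2)
layer 2 (escape) active — suppresses: (0, -2)
layer 3 (dock) idle — unchanged: (0, -2)
layer 4 (align_heading) idle — unchanged: (0, -2)
→ actuator (0, -2) — from layer 2 (escape)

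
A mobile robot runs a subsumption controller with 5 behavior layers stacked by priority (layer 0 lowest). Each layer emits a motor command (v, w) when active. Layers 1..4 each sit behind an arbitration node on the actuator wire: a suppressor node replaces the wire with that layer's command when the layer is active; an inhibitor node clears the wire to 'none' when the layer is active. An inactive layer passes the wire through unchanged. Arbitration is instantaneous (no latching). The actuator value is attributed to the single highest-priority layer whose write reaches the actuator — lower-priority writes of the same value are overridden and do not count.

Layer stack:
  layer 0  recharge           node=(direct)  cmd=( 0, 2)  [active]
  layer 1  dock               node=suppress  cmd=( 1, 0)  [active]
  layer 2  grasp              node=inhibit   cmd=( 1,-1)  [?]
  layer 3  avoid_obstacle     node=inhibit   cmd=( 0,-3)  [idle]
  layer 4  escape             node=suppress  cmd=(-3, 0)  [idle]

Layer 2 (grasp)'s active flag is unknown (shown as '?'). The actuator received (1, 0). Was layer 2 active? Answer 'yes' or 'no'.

no

If layer 2 is active=yes:
  actuator would be none
If layer 2 is active=no:
  actuator would be (1, 0)
Observed (1, 0), so layer 2 was idle.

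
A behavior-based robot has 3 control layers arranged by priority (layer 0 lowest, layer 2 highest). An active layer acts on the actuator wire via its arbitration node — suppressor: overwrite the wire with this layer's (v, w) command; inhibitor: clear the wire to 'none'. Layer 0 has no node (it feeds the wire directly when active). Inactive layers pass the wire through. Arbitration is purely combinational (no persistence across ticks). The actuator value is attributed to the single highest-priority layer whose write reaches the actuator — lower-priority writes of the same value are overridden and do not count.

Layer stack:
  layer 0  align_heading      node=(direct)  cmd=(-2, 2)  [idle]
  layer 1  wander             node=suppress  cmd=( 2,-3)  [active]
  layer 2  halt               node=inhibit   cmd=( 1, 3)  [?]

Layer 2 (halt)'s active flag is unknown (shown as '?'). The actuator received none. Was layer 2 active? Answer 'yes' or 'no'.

yes

If layer 2 is active=yes:
  actuator would be none
If layer 2 is active=no:
  actuator would be (2, -3)
Observed none, so layer 2 was active.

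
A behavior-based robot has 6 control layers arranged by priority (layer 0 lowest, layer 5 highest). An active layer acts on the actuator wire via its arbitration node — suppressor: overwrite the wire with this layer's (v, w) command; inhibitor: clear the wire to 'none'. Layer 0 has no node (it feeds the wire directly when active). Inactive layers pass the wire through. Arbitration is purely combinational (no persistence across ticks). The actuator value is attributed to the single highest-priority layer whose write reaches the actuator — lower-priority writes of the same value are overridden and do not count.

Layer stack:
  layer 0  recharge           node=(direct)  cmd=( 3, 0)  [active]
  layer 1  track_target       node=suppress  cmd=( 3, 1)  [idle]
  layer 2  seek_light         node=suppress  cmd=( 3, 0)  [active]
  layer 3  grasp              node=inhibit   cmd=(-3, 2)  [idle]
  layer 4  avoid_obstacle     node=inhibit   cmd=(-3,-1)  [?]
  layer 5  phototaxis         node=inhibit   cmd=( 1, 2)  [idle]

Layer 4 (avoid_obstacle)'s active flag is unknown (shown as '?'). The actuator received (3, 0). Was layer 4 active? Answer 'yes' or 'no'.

no

If layer 4 is active=yes:
  actuator would be none
If layer 4 is active=no:
  actuator would be (3, 0)
Observed (3, 0), so layer 4 was idle.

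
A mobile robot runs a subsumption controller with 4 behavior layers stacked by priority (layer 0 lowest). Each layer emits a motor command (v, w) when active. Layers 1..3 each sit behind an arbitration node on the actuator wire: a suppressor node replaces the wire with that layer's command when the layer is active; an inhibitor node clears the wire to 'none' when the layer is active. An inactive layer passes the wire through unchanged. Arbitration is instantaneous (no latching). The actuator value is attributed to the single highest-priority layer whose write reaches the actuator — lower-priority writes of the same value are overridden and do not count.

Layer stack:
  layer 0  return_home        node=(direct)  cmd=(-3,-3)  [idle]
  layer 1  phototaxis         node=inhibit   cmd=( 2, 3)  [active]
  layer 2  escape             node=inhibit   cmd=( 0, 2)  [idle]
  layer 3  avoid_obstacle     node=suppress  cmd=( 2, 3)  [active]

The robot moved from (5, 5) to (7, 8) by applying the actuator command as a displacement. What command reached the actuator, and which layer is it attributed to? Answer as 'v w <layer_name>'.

displacement = (7, 8) − (5, 5) = (2, 3)
[0] return_home off; wire := none
[1] phototaxis on (inhibit); wire := none
[2] escape off; pass none
[3] avoid_obstacle on (suppress); wire := (2, 3)
output (2, 3) — from layer 3 (avoid_obstacle)

2 3 avoid_obstacle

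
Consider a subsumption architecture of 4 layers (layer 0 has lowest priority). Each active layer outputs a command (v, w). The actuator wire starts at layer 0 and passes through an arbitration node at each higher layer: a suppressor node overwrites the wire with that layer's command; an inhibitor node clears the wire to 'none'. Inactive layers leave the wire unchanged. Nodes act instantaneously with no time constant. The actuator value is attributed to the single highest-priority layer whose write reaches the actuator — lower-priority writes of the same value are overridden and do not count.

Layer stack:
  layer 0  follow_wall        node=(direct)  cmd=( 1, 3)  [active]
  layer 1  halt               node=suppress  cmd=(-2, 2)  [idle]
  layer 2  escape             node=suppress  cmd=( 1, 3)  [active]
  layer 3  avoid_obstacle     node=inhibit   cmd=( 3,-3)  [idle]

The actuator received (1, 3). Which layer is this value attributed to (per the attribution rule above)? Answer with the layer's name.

escape

L0 follow_wall: active, feeds wire = (1, 3)
L1 halt: idle → wire stays (1, 3)
L2 escape: active, suppressor → wire = (1, 3)
L3 avoid_obstacle: idle → wire stays (1, 3)
actuator = (1, 3)
last writer: layer 2 = escape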